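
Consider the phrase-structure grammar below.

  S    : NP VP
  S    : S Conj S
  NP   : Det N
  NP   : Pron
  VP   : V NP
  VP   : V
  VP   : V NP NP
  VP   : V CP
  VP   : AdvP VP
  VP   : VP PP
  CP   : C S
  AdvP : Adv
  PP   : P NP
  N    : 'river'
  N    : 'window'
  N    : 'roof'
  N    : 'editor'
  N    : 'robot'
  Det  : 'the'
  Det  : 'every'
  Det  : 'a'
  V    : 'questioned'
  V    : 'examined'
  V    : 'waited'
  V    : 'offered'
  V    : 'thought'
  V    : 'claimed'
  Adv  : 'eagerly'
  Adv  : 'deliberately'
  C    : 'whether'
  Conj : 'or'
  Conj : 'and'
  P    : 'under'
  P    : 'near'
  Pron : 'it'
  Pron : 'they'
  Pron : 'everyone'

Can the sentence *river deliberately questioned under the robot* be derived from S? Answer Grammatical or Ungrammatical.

For S → NP VP, no prefix of the string parses as an NP. The alternative S rule S → S Conj S likewise has no satisfying split.

Ungrammatical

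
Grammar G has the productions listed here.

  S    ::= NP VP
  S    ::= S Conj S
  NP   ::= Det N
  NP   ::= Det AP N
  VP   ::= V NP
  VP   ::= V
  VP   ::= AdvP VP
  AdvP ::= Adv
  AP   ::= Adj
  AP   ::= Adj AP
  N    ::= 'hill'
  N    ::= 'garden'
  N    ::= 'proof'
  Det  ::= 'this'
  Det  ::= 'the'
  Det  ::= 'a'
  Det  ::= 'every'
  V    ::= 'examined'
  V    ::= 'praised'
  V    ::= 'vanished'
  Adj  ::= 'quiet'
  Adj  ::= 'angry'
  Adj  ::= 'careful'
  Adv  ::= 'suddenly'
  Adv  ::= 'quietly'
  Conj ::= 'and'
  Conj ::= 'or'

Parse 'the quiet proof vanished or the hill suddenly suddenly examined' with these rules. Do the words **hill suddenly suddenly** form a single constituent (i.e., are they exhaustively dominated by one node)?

No

[S [S [NP [Det the] [AP [Adj quiet]] [N proof]] [VP [V vanished]]] [Conj or] [S [NP [Det the] [N hill]] [VP [AdvP [Adv suddenly]] [VP [AdvP [Adv suddenly]] [VP [V examined]]]]]]
The smallest constituent containing 'hill suddenly suddenly' is the S spanning 'the hill suddenly suddenly examined'; no single node in the tree dominates exactly the given words.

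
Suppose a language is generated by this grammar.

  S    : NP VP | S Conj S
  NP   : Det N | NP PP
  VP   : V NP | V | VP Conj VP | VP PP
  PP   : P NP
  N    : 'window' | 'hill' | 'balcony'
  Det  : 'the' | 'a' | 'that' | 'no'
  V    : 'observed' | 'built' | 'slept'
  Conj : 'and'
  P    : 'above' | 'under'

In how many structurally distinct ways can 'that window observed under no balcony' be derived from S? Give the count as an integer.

[S [NP [Det that] [N window]] [VP [VP [V observed]] [PP [P under] [NP [Det no] [N balcony]]]]]
No rule offers an alternative attachment or grouping for any span, so this is the only derivation.

1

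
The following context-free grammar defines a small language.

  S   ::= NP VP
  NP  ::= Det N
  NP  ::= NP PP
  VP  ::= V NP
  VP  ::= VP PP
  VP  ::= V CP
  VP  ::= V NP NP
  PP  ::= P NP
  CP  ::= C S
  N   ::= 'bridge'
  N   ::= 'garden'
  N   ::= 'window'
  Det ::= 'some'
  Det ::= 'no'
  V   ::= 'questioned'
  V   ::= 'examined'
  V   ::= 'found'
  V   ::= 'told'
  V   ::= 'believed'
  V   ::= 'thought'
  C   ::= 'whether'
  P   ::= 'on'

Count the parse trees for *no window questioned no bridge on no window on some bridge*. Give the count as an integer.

Two of the 5 distinct bracketings:
[S [NP [Det no] [N window]] [VP [V questioned] [NP [NP [Det no] [N bridge]] [PP [P on] [NP [NP [Det no] [N window]] [PP [P on] [NP [Det some] [N bridge]]]]]]]]
[S [NP [Det no] [N window]] [VP [V questioned] [NP [NP [NP [Det no] [N bridge]] [PP [P on] [NP [Det no] [N window]]]] [PP [P on] [NP [Det some] [N bridge]]]]]]
The trees differ in how a recursive rule is bracketed over the same span.

5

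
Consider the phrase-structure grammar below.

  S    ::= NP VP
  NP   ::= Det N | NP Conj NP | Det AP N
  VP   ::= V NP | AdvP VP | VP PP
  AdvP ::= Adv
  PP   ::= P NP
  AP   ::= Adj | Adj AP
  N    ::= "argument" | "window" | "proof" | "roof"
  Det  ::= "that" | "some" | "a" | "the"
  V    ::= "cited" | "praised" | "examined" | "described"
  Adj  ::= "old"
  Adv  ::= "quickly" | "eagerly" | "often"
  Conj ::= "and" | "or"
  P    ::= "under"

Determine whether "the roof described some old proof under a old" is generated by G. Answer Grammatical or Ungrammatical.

Ungrammatical

For S → NP VP, the only prefix that parses as NP is 'the roof', but the remainder 'described some old proof under a old' is not a VP under these rules.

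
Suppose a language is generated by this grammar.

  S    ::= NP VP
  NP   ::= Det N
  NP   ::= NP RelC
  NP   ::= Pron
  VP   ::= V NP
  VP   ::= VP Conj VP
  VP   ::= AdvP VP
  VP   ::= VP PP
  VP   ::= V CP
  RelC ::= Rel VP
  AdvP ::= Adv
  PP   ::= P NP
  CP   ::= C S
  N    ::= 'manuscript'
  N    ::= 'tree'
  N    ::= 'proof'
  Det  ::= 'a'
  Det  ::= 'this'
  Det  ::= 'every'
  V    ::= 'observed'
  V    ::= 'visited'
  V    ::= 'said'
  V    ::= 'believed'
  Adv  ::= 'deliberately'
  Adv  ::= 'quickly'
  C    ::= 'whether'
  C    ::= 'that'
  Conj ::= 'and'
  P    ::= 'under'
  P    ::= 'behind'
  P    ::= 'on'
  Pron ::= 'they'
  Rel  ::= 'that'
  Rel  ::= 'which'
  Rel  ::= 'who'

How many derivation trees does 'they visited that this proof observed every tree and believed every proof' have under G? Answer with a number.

The two bracketings:
[S [NP [Pron they]] [VP [VP [V visited] [CP [C that] [S [NP [Det this] [N proof]] [VP [V observed] [NP [Det every] [N tree]]]]]] [Conj and] [VP [V believed] [NP [Det every] [N proof]]]]]
[S [NP [Pron they]] [VP [V visited] [CP [C that] [S [NP [Det this] [N proof]] [VP [VP [V observed] [NP [Det every] [N tree]]] [Conj and] [VP [V believed] [NP [Det every] [N proof]]]]]]]]
The trees differ in how a recursive rule is bracketed over the same span.

2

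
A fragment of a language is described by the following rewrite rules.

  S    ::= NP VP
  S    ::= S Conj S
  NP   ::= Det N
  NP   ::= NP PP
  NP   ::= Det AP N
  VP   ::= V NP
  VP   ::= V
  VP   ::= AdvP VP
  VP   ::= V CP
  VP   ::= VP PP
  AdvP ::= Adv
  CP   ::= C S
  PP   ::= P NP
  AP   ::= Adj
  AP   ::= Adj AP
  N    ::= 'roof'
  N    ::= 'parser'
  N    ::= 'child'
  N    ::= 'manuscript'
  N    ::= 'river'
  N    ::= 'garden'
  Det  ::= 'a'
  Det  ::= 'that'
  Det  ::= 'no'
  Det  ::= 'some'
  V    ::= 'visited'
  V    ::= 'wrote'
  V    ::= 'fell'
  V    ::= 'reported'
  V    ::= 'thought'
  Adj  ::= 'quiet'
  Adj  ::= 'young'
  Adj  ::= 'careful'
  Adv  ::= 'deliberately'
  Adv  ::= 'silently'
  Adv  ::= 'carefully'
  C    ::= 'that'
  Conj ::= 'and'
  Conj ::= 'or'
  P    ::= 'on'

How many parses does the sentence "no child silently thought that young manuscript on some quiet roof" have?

Two of the 3 distinct bracketings:
[S [NP [Det no] [N child]] [VP [AdvP [Adv silently]] [VP [V thought] [NP [NP [Det that] [AP [Adj young]] [N manuscript]] [PP [P on] [NP [Det some] [AP [Adj quiet]] [N roof]]]]]]]
[S [NP [Det no] [N child]] [VP [AdvP [Adv silently]] [VP [VP [V thought] [NP [Det that] [AP [Adj young]] [N manuscript]]] [PP [P on] [NP [Det some] [AP [Adj quiet]] [N roof]]]]]]
The difference turns on whether NP → NP PP is used at the relevant span, versus an alternative expansion of NP.

3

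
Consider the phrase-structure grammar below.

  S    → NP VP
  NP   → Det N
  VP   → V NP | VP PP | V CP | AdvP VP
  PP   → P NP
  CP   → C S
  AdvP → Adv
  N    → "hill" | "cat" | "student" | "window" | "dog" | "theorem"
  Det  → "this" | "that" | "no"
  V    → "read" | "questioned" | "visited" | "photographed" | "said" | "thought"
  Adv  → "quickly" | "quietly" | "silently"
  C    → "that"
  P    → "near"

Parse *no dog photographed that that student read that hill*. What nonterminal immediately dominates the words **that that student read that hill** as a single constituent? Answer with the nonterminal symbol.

S
  NP
    Det: no
    N: dog
  VP
    V: photographed
    CP
      C: that
      S
        NP
          Det: that
          N: student
        VP
          V: read
          NP
            Det: that
            N: hill
The span 'that that student read that hill' is the CP node built by CP → C S.

CP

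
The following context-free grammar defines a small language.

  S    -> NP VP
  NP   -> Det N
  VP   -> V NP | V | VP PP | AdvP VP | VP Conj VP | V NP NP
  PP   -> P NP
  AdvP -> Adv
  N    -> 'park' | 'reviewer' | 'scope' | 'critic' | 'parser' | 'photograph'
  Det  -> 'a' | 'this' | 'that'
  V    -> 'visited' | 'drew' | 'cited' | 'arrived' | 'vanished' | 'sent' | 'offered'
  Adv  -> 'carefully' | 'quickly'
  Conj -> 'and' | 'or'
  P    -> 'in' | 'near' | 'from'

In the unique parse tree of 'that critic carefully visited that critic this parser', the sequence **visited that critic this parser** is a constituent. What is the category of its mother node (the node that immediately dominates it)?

VP

S
  NP
    Det: that
    N: critic
  VP
    AdvP
      Adv: carefully
    VP
      V: visited
      NP
        Det: that
        N: critic
      NP
        Det: this
        N: parser
The span 'visited that critic this parser' is the VP node built by VP → V NP NP.
Its mother is the VP built by VP → AdvP VP.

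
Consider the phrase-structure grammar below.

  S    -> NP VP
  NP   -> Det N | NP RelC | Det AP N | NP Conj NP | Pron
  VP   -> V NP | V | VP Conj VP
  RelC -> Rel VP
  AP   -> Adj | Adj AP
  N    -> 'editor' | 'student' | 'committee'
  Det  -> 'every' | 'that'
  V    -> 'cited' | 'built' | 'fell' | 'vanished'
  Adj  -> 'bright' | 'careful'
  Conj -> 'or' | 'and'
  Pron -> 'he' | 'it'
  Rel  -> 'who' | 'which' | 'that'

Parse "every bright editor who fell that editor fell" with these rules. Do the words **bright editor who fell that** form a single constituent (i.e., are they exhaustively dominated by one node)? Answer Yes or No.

[S [NP [NP [Det every] [AP [Adj bright]] [N editor]] [RelC [Rel who] [VP [V fell] [NP [Det that] [N editor]]]]] [VP [V fell]]]
The smallest constituent containing 'bright editor who fell that' is the NP spanning 'every bright editor who fell that editor'; no single node in the tree dominates exactly the given words.

No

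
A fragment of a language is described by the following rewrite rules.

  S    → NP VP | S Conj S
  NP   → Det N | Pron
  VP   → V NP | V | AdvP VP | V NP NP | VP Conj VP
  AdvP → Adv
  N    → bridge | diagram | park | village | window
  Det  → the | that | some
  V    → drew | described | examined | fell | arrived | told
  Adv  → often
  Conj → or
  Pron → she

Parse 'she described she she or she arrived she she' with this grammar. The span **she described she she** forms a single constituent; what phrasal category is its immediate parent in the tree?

[S [S [NP [Pron she]] [VP [V described] [NP [Pron she]] [NP [Pron she]]]] [Conj or] [S [NP [Pron she]] [VP [V arrived] [NP [Pron she]] [NP [Pron she]]]]]
The span 'she described she she' is the S node built by S → NP VP.
Its mother is the S built by S → S Conj S.

S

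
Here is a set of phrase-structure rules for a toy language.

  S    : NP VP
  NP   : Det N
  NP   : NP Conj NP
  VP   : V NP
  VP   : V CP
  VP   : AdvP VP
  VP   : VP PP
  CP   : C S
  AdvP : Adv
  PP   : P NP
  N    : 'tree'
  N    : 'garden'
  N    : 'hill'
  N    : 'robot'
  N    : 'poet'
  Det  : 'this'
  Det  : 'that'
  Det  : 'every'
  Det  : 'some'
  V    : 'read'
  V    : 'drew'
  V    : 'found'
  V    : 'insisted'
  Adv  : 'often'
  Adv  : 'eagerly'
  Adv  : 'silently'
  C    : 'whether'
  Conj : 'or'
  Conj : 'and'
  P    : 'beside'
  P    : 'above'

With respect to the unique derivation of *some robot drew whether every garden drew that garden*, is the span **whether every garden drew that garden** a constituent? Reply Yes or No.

Yes

[S [NP [Det some] [N robot]] [VP [V drew] [CP [C whether] [S [NP [Det every] [N garden]] [VP [V drew] [NP [Det that] [N garden]]]]]]]
The words 'whether every garden drew that garden' are exhaustively dominated by a single CP node (built by CP → C S), so they form a constituent.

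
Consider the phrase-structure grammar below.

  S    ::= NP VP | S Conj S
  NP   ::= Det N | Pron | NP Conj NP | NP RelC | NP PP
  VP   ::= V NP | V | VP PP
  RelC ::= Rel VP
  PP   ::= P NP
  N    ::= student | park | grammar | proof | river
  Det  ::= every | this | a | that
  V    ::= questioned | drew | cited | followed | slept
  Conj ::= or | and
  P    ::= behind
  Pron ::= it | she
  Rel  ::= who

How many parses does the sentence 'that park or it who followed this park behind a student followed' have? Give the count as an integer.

Two of the 7 distinct bracketings:
[S [NP [NP [Det that] [N park]] [Conj or] [NP [NP [Pron it]] [RelC [Rel who] [VP [V followed] [NP [NP [Det this] [N park]] [PP [P behind] [NP [Det a] [N student]]]]]]]] [VP [V followed]]]
[S [NP [NP [Det that] [N park]] [Conj or] [NP [NP [Pron it]] [RelC [Rel who] [VP [VP [V followed] [NP [Det this] [N park]]] [PP [P behind] [NP [Det a] [N student]]]]]]] [VP [V followed]]]
The difference turns on whether NP → NP PP is used at the relevant span, versus an alternative expansion of NP.

7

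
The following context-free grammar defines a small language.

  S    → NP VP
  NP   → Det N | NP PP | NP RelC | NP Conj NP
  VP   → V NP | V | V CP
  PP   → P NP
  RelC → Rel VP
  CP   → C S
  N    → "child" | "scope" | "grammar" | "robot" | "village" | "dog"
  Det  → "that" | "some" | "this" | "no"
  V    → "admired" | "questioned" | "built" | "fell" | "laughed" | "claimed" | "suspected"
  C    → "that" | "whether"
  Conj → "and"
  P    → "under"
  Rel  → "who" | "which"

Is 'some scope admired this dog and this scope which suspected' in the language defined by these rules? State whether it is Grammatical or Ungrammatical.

Grammatical

S
  NP
    Det: some
    N: scope
  VP
    V: admired
    NP
      NP
        NP
          Det: this
          N: dog
        Conj: and
        NP
          Det: this
          N: scope
      RelC
        Rel: which
        VP
          V: suspected
Each bracket corresponds to one application of a listed rule, so the string is derivable from S.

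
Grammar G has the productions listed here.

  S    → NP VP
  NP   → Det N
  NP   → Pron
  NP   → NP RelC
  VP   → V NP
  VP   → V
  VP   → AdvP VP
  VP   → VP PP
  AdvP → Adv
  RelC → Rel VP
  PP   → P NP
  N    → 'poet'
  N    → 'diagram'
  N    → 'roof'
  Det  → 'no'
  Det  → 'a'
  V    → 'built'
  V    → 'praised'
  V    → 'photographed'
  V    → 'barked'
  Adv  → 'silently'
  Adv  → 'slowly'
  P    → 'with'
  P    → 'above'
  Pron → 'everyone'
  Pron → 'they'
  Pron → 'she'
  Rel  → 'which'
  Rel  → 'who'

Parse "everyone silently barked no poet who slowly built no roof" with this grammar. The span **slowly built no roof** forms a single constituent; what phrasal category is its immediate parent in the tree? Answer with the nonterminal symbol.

S
  NP
    Pron: everyone
  VP
    AdvP
      Adv: silently
    VP
      V: barked
      NP
        NP
          Det: no
          N: poet
        RelC
          Rel: who
          VP
            AdvP
              Adv: slowly
            VP
              V: built
              NP
                Det: no
                N: roof
The span 'slowly built no roof' is the VP node built by VP → AdvP VP.
Its mother is the RelC built by RelC → Rel VP.

RelC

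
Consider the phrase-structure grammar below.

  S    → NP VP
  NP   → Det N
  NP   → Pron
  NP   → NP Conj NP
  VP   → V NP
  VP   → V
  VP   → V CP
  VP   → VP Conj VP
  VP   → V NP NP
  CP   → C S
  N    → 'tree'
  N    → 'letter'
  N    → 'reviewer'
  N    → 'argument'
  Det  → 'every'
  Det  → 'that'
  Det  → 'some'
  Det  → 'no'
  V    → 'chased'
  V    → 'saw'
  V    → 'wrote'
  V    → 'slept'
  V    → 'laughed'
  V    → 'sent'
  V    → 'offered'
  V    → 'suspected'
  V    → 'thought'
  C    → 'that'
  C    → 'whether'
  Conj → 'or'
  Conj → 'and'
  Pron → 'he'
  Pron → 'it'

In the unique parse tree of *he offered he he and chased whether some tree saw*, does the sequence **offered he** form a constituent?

No

[S [NP [Pron he]] [VP [VP [V offered] [NP [Pron he]] [NP [Pron he]]] [Conj and] [VP [V chased] [CP [C whether] [S [NP [Det some] [N tree]] [VP [V saw]]]]]]]
The smallest constituent containing 'offered he' is the VP spanning 'offered he he'; no single node in the tree dominates exactly the given words.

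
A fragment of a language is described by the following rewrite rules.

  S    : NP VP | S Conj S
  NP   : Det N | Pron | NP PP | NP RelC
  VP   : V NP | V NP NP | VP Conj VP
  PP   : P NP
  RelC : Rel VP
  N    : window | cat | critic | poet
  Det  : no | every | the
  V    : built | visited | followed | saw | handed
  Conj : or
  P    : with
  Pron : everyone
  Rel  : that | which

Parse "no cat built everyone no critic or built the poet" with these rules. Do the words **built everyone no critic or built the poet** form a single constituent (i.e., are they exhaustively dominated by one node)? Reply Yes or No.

[S [NP [Det no] [N cat]] [VP [VP [V built] [NP [Pron everyone]] [NP [Det no] [N critic]]] [Conj or] [VP [V built] [NP [Det the] [N poet]]]]]
The words 'built everyone no critic or built the poet' are exhaustively dominated by a single VP node (built by VP → VP Conj VP), so they form a constituent.

Yes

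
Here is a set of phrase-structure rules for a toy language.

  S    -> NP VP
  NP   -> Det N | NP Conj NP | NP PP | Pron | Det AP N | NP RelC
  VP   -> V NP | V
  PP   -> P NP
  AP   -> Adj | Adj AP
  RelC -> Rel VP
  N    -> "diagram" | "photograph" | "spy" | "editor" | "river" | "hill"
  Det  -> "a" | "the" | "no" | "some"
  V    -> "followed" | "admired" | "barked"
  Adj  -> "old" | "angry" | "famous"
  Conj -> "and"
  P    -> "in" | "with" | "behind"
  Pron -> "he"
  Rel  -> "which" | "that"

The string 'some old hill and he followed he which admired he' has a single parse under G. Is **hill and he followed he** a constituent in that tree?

No

[S [NP [NP [Det some] [AP [Adj old]] [N hill]] [Conj and] [NP [Pron he]]] [VP [V followed] [NP [NP [Pron he]] [RelC [Rel which] [VP [V admired] [NP [Pron he]]]]]]]
The smallest constituent containing 'hill and he followed he' is the S spanning 'some old hill and he followed he which admired he'; no single node in the tree dominates exactly the given words.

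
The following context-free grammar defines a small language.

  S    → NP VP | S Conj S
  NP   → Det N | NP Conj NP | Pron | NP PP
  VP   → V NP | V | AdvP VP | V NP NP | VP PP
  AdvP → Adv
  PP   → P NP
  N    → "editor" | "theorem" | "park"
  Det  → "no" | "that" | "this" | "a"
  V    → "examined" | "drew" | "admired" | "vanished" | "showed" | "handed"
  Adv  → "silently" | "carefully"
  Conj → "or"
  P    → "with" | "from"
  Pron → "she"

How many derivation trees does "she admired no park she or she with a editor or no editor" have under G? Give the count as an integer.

6

Two of the 6 distinct bracketings:
[S [NP [Pron she]] [VP [V admired] [NP [Det no] [N park]] [NP [NP [Pron she]] [Conj or] [NP [NP [NP [Pron she]] [PP [P with] [NP [Det a] [N editor]]]] [Conj or] [NP [Det no] [N editor]]]]]]
[S [NP [Pron she]] [VP [V admired] [NP [Det no] [N park]] [NP [NP [Pron she]] [Conj or] [NP [NP [Pron she]] [PP [P with] [NP [NP [Det a] [N editor]] [Conj or] [NP [Det no] [N editor]]]]]]]]
The trees differ in how a recursive rule is bracketed over the same span.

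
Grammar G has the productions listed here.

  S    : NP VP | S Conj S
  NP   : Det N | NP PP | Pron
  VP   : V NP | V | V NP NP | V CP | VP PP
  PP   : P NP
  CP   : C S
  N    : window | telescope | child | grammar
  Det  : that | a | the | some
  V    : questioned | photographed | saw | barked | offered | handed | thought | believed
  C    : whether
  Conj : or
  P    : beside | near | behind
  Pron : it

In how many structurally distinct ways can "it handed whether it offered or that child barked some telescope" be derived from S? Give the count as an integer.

The two bracketings:
[S [NP [Pron it]] [VP [V handed] [CP [C whether] [S [S [NP [Pron it]] [VP [V offered]]] [Conj or] [S [NP [Det that] [N child]] [VP [V barked] [NP [Det some] [N telescope]]]]]]]]
[S [S [NP [Pron it]] [VP [V handed] [CP [C whether] [S [NP [Pron it]] [VP [V offered]]]]]] [Conj or] [S [NP [Det that] [N child]] [VP [V barked] [NP [Det some] [N telescope]]]]]
The trees differ in how a recursive rule is bracketed over the same span.

2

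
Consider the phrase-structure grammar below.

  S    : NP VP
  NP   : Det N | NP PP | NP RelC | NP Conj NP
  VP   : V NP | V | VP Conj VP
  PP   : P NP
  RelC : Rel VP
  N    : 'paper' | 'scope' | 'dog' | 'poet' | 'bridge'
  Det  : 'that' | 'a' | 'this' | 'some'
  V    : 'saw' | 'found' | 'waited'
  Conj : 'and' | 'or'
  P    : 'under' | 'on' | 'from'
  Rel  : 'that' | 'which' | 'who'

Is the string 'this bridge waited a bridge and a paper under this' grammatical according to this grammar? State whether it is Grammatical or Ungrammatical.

Ungrammatical

For S → NP VP, the only prefix that parses as NP is 'this bridge', but the remainder 'waited a bridge and a paper under this' is not a VP under these rules.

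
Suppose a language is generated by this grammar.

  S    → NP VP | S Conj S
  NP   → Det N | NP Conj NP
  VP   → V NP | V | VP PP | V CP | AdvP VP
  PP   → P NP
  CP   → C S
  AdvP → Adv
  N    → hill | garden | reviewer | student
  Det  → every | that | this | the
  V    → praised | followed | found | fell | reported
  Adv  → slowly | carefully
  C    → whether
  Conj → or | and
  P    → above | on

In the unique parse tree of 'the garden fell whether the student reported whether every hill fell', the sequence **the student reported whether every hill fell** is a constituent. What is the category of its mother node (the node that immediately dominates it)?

CP

S
  NP
    Det: the
    N: garden
  VP
    V: fell
    CP
      C: whether
      S
        NP
          Det: the
          N: student
        VP
          V: reported
          CP
            C: whether
            S
              NP
                Det: every
                N: hill
              VP
                V: fell
The span 'the student reported whether every hill fell' is the S node built by S → NP VP.
Its mother is the CP built by CP → C S.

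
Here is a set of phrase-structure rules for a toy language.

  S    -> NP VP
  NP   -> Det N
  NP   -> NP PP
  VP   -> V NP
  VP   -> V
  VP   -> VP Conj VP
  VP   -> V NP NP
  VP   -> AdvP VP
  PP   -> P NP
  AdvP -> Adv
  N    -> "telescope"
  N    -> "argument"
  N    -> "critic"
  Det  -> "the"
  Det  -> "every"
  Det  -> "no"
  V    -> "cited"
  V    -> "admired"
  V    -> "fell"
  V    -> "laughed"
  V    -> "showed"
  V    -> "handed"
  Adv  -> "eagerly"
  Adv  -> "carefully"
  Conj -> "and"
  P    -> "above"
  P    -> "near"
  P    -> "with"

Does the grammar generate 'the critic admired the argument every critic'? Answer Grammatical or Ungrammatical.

Grammatical

S
  NP
    Det: the
    N: critic
  VP
    V: admired
    NP
      Det: the
      N: argument
    NP
      Det: every
      N: critic
Every word is introduced by a lexical rule and the phrasal rules combine the resulting categories into a single S.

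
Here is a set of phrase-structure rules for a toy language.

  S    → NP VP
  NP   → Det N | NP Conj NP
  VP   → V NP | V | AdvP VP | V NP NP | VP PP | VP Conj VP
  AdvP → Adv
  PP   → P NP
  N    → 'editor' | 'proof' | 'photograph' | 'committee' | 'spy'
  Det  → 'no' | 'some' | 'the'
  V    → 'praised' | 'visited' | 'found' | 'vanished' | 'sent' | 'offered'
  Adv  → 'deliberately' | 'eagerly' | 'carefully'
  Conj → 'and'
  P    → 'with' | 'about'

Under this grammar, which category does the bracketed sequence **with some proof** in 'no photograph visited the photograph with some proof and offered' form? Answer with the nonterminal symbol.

[S [NP [Det no] [N photograph]] [VP [VP [VP [V visited] [NP [Det the] [N photograph]]] [PP [P with] [NP [Det some] [N proof]]]] [Conj and] [VP [V offered]]]]
The span 'with some proof' is the PP node built by PP → P NP.

PP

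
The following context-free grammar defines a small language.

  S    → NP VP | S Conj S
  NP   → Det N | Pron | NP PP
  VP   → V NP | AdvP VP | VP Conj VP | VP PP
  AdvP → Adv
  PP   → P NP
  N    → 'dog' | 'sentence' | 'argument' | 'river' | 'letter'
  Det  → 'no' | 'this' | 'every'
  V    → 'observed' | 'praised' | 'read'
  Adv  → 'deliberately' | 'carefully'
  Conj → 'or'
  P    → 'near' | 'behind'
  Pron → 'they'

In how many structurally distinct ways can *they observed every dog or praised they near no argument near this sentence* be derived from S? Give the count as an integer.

9

Two of the 9 distinct bracketings:
[S [NP [Pron they]] [VP [VP [V observed] [NP [Det every] [N dog]]] [Conj or] [VP [V praised] [NP [NP [Pron they]] [PP [P near] [NP [NP [Det no] [N argument]] [PP [P near] [NP [Det this] [N sentence]]]]]]]]]
[S [NP [Pron they]] [VP [VP [V observed] [NP [Det every] [N dog]]] [Conj or] [VP [V praised] [NP [NP [NP [Pron they]] [PP [P near] [NP [Det no] [N argument]]]] [PP [P near] [NP [Det this] [N sentence]]]]]]]
The trees differ in how a recursive rule is bracketed over the same span.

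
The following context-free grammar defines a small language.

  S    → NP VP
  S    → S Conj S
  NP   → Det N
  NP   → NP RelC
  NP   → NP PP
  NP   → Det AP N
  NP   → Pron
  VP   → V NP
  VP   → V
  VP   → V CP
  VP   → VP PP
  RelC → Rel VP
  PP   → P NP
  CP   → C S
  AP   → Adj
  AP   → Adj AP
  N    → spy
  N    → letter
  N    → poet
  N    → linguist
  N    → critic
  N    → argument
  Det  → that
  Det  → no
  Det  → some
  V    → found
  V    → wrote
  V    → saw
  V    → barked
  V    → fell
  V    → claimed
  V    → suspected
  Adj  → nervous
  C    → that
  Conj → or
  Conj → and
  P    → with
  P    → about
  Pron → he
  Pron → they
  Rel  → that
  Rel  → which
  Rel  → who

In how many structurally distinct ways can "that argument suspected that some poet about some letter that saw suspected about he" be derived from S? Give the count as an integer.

4

Two of the 4 distinct bracketings:
[S [NP [Det that] [N argument]] [VP [V suspected] [CP [C that] [S [NP [NP [NP [Det some] [N poet]] [PP [P about] [NP [Det some] [N letter]]]] [RelC [Rel that] [VP [V saw]]]] [VP [VP [V suspected]] [PP [P about] [NP [Pron he]]]]]]]]
[S [NP [Det that] [N argument]] [VP [V suspected] [CP [C that] [S [NP [NP [Det some] [N poet]] [PP [P about] [NP [NP [Det some] [N letter]] [RelC [Rel that] [VP [V saw]]]]]] [VP [VP [V suspected]] [PP [P about] [NP [Pron he]]]]]]]]
The trees differ in how a recursive rule is bracketed over the same span.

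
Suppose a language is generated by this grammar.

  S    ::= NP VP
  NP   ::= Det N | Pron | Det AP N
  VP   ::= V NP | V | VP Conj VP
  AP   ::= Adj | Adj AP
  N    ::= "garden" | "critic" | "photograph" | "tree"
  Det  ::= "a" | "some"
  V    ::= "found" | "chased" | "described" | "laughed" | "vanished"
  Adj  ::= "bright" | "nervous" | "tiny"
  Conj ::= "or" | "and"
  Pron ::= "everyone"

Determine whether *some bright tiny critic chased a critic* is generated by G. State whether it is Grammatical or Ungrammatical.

Grammatical

S
  NP
    Det: some
    AP
      Adj: bright
      AP
        Adj: tiny
    N: critic
  VP
    V: chased
    NP
      Det: a
      N: critic
The bracketing above is licensed at every node by one of the given productions, with S at the root.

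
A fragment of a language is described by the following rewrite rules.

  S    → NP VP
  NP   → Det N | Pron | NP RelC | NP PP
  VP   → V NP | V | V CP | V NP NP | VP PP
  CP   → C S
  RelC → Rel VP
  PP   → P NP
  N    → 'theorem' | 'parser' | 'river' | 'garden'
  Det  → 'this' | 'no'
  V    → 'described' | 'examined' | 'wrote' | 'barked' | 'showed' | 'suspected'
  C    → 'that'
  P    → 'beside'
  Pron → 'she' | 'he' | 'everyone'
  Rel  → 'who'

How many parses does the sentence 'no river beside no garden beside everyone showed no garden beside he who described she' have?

10

Two of the 10 distinct bracketings:
[S [NP [NP [Det no] [N river]] [PP [P beside] [NP [NP [Det no] [N garden]] [PP [P beside] [NP [Pron everyone]]]]]] [VP [V showed] [NP [NP [NP [Det no] [N garden]] [PP [P beside] [NP [Pron he]]]] [RelC [Rel who] [VP [V described] [NP [Pron she]]]]]]]
[S [NP [NP [Det no] [N river]] [PP [P beside] [NP [NP [Det no] [N garden]] [PP [P beside] [NP [Pron everyone]]]]]] [VP [V showed] [NP [NP [Det no] [N garden]] [PP [P beside] [NP [NP [Pron he]] [RelC [Rel who] [VP [V described] [NP [Pron she]]]]]]]]]
The trees differ in how a recursive rule is bracketed over the same span.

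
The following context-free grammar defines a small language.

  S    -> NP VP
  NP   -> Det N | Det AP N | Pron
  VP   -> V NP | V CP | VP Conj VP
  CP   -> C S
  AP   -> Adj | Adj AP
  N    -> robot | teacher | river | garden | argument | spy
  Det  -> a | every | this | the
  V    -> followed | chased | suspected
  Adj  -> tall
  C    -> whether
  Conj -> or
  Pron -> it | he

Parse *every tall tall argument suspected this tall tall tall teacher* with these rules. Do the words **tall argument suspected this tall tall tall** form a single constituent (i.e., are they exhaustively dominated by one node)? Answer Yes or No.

No

[S [NP [Det every] [AP [Adj tall] [AP [Adj tall]]] [N argument]] [VP [V suspected] [NP [Det this] [AP [Adj tall] [AP [Adj tall] [AP [Adj tall]]]] [N teacher]]]]
The smallest constituent containing 'tall argument suspected this tall tall tall' is the S spanning 'every tall tall argument suspected this tall tall tall teacher'; no single node in the tree dominates exactly the given words.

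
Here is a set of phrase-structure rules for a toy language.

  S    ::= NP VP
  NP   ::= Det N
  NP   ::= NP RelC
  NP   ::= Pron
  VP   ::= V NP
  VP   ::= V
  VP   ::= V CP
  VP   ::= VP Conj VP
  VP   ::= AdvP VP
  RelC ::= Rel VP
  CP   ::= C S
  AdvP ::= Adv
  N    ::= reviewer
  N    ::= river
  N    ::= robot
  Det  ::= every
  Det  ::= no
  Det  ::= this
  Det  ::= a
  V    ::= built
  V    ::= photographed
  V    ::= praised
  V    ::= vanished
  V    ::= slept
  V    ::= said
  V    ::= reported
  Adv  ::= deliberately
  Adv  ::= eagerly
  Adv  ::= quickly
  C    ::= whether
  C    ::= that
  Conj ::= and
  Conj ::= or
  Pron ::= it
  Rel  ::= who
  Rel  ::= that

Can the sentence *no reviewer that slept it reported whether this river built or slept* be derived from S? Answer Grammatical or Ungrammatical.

Grammatical

S
  NP
    NP
      Det: no
      N: reviewer
    RelC
      Rel: that
      VP
        V: slept
        NP
          Pron: it
  VP
    V: reported
    CP
      C: whether
      S
        NP
          Det: this
          N: river
        VP
          VP
            V: built
          Conj: or
          VP
            V: slept
Every word is introduced by a lexical rule and the phrasal rules combine the resulting categories into a single S.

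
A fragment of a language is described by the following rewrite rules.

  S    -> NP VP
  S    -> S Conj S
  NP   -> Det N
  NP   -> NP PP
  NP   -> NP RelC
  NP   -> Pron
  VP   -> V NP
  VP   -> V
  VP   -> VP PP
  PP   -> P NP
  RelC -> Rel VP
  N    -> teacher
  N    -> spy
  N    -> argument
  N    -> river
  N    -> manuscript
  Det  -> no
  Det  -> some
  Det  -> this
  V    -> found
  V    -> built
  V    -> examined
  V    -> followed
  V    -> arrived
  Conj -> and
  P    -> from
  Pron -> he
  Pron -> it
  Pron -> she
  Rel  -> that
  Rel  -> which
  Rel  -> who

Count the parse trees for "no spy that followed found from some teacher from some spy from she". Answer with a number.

5

Two of the 5 distinct bracketings:
[S [NP [NP [Det no] [N spy]] [RelC [Rel that] [VP [V followed]]]] [VP [VP [V found]] [PP [P from] [NP [NP [Det some] [N teacher]] [PP [P from] [NP [NP [Det some] [N spy]] [PP [P from] [NP [Pron she]]]]]]]]]
[S [NP [NP [Det no] [N spy]] [RelC [Rel that] [VP [V followed]]]] [VP [VP [V found]] [PP [P from] [NP [NP [NP [Det some] [N teacher]] [PP [P from] [NP [Det some] [N spy]]]] [PP [P from] [NP [Pron she]]]]]]]
The trees differ in how a recursive rule is bracketed over the same span.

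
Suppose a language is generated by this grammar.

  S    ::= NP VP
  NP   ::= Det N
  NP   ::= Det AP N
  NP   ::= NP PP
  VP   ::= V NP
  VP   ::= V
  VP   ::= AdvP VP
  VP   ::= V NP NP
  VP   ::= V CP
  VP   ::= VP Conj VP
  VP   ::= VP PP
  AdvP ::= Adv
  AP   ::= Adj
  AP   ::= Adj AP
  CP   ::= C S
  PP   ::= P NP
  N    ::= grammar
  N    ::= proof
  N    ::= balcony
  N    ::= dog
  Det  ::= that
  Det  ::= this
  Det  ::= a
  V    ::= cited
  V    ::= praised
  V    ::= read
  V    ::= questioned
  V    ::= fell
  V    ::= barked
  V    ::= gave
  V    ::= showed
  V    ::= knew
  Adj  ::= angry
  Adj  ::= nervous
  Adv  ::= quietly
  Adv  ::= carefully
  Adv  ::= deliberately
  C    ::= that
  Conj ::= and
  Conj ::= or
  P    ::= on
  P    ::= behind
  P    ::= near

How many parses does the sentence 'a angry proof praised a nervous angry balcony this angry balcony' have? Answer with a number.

[S [NP [Det a] [AP [Adj angry]] [N proof]] [VP [V praised] [NP [Det a] [AP [Adj nervous] [AP [Adj angry]]] [N balcony]] [NP [Det this] [AP [Adj angry]] [N balcony]]]]
No rule offers an alternative attachment or grouping for any span, so this is the only derivation.

1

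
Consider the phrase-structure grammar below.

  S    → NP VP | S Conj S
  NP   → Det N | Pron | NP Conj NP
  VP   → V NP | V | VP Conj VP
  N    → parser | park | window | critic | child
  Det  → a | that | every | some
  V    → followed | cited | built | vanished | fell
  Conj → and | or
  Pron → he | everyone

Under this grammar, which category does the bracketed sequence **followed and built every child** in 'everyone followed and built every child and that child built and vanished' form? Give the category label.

VP

[S [S [NP [Pron everyone]] [VP [VP [V followed]] [Conj and] [VP [V built] [NP [Det every] [N child]]]]] [Conj and] [S [NP [Det that] [N child]] [VP [VP [V built]] [Conj and] [VP [V vanished]]]]]
The span 'followed and built every child' is the VP node built by VP → VP Conj VP.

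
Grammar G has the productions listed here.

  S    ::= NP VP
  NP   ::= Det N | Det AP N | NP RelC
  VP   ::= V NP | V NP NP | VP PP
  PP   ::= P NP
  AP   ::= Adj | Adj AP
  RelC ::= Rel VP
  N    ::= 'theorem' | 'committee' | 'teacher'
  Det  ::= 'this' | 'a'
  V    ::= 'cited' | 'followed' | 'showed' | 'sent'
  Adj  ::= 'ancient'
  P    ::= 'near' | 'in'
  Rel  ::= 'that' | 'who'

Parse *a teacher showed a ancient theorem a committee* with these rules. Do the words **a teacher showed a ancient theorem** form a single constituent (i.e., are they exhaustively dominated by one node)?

[S [NP [Det a] [N teacher]] [VP [V showed] [NP [Det a] [AP [Adj ancient]] [N theorem]] [NP [Det a] [N committee]]]]
The smallest constituent containing 'a teacher showed a ancient theorem' is the S spanning 'a teacher showed a ancient theorem a committee'; no single node in the tree dominates exactly the given words.

No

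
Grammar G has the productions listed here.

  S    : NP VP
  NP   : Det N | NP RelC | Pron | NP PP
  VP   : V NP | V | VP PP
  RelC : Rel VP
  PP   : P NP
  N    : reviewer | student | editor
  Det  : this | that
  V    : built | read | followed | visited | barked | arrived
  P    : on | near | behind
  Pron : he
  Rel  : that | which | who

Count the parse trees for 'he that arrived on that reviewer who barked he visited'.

4

Two of the 4 distinct bracketings:
[S [NP [NP [Pron he]] [RelC [Rel that] [VP [VP [V arrived]] [PP [P on] [NP [NP [Det that] [N reviewer]] [RelC [Rel who] [VP [V barked] [NP [Pron he]]]]]]]]] [VP [V visited]]]
[S [NP [NP [NP [Pron he]] [RelC [Rel that] [VP [VP [V arrived]] [PP [P on] [NP [Det that] [N reviewer]]]]]] [RelC [Rel who] [VP [V barked] [NP [Pron he]]]]] [VP [V visited]]]
The trees differ in how a recursive rule is bracketed over the same span.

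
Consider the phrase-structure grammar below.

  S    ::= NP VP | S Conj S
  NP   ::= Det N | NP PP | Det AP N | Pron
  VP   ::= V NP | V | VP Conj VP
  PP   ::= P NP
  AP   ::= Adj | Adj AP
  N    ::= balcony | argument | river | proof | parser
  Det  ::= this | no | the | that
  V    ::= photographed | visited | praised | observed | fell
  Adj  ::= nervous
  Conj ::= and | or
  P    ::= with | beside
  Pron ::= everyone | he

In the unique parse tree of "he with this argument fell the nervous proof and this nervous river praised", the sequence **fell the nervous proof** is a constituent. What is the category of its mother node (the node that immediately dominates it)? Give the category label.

S

S
  S
    NP
      NP
        Pron: he
      PP
        P: with
        NP
          Det: this
          N: argument
    VP
      V: fell
      NP
        Det: the
        AP
          Adj: nervous
        N: proof
  Conj: and
  S
    NP
      Det: this
      AP
        Adj: nervous
      N: river
    VP
      V: praised
The span 'fell the nervous proof' is the VP node built by VP → V NP.
Its mother is the S built by S → NP VP.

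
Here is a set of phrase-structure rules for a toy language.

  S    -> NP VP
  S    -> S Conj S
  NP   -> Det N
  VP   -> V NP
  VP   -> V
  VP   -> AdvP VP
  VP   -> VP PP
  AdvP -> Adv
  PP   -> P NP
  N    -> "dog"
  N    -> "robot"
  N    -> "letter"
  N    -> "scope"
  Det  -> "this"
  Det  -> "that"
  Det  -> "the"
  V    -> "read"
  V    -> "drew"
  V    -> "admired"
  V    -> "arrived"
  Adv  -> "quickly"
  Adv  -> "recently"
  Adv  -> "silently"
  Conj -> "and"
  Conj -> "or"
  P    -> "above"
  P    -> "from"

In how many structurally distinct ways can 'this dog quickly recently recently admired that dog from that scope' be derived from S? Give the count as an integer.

Two of the 4 distinct bracketings:
[S [NP [Det this] [N dog]] [VP [AdvP [Adv quickly]] [VP [AdvP [Adv recently]] [VP [AdvP [Adv recently]] [VP [VP [V admired] [NP [Det that] [N dog]]] [PP [P from] [NP [Det that] [N scope]]]]]]]]
[S [NP [Det this] [N dog]] [VP [AdvP [Adv quickly]] [VP [AdvP [Adv recently]] [VP [VP [AdvP [Adv recently]] [VP [V admired] [NP [Det that] [N dog]]]] [PP [P from] [NP [Det that] [N scope]]]]]]]
The trees differ in how a recursive rule is bracketed over the same span.

4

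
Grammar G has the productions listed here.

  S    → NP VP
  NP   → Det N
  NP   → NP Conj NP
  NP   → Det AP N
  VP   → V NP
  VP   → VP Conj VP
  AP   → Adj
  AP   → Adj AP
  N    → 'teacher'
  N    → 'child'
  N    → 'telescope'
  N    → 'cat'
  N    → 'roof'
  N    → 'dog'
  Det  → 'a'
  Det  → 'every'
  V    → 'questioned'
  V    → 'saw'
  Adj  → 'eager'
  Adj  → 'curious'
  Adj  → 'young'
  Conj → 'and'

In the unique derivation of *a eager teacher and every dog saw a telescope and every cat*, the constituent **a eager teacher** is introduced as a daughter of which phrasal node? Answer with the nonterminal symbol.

NP

S
  NP
    NP
      Det: a
      AP
        Adj: eager
      N: teacher
    Conj: and
    NP
      Det: every
      N: dog
  VP
    V: saw
    NP
      NP
        Det: a
        N: telescope
      Conj: and
      NP
        Det: every
        N: cat
The span 'a eager teacher' is the NP node built by NP → Det AP N.
Its mother is the NP built by NP → NP Conj NP.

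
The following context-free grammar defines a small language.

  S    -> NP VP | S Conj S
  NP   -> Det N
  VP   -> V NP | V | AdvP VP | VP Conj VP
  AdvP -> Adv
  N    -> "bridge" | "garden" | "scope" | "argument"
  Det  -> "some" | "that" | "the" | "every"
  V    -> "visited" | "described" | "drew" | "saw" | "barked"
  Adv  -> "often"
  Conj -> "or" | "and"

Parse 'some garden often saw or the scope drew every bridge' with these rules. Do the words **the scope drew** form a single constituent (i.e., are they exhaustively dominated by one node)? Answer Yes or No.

No

[S [S [NP [Det some] [N garden]] [VP [AdvP [Adv often]] [VP [V saw]]]] [Conj or] [S [NP [Det the] [N scope]] [VP [V drew] [NP [Det every] [N bridge]]]]]
The smallest constituent containing 'the scope drew' is the S spanning 'the scope drew every bridge'; no single node in the tree dominates exactly the given words.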